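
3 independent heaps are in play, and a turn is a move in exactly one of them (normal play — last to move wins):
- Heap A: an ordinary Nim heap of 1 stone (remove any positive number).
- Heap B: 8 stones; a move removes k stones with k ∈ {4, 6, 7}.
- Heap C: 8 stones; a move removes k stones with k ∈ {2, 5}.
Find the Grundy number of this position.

3

Heap A is a plain Nim heap of size 1, so its Grundy value is 1.
Grundy values for heap B (subtraction set {4, 6, 7}):
g(0) = mex{} = 0
g(1) = mex{} = 0
g(2) = mex{} = 0
g(3) = mex{} = 0
g(4) = mex{0} = 1
g(5) = mex{0} = 1
g(6) = mex{0} = 1
g(7) = mex{0} = 1
g(8) = mex{0,1} = 2
So g(8) = 2.
Grundy values for heap C (subtraction set {2, 5}):
k:     0  1  2  3  4  5  6  7  8
g(k):  0  0  1  1  0  2  1  0  0
So g(8) = 0.
By the Sprague-Grundy theorem, the Grundy value of a sum of independent games is the XOR of the component values.
Combined value = 1 ⊕ 2 ⊕ 0 = 3.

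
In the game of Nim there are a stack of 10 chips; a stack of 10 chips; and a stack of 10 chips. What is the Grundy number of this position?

10

Nim-sum: 10 ^ 10 ^ 10 = 10.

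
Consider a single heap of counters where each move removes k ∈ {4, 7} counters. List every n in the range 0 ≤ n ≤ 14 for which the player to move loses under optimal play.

0, 1, 2, 3, 11, 12, 13, 14

Grundy values for subtraction set {4, 7}:
k:     0  1  2  3  4  5  6  7  8  9 10 11 12 13 14
g(k):  0  0  0  0  1  1  1  1  2  2  2  0  0  0  0
The P-positions (g = 0) in 0..14 are 0, 1, 2, 3, 11, 12, 13, 14.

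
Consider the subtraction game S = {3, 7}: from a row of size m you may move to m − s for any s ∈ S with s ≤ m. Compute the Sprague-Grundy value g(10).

Compute g(0), g(1), … for moves {3, 7}:
g(0) = mex{} = 0
g(1) = mex{} = 0
g(2) = mex{} = 0
g(3) = mex{0} = 1
g(4) = mex{0} = 1
g(5) = mex{0} = 1
g(6) = mex{1} = 0
g(7) = mex{0,1} = 2
g(8) = mex{0,1} = 2
g(9) = mex{0} = 1
g(10) = mex{1,2} = 0
So g(10) = 0.

0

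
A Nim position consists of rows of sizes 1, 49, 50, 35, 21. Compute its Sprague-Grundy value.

52

Compute the nim-sum pairwise:
1 XOR 49 = 48
48 XOR 50 = 2
2 XOR 35 = 33
33 XOR 21 = 52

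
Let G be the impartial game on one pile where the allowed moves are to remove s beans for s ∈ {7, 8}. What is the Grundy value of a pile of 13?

Compute g(0), g(1), … for moves {7, 8}:
g(0) = mex{} = 0
g(1) = mex{} = 0
g(2) = mex{} = 0
g(3) = mex{} = 0
g(4) = mex{} = 0
g(5) = mex{} = 0
g(6) = mex{} = 0
g(7) = mex{0} = 1
g(8) = mex{0} = 1
g(9) = mex{0} = 1
g(10) = mex{0} = 1
g(11) = mex{0} = 1
g(12) = mex{0} = 1
g(13) = mex{0} = 1
So g(13) = 1.

1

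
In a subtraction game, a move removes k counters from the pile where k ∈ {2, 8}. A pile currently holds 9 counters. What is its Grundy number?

2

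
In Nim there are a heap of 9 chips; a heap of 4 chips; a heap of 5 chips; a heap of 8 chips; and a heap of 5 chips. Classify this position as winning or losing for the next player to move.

Winning position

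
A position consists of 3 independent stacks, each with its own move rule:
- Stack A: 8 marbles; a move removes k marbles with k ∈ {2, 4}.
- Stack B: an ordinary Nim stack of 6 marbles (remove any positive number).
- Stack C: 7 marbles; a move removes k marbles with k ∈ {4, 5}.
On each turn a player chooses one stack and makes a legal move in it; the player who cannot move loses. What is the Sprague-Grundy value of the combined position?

6

For stack A, compute g(0), g(1), … with moves {2, 4}:
g(0) = mex{} = 0
g(1) = mex{} = 0
g(2) = mex{0} = 1
g(3) = mex{0} = 1
g(4) = mex{0,1} = 2
g(5) = mex{0,1} = 2
g(6) = mex{1,2} = 0
g(7) = mex{1,2} = 0
g(8) = mex{0,2} = 1
So g(8) = 1.
Stack B is a plain Nim stack of size 6, so its Grundy value is 6.
Grundy values for stack C (subtraction set {4, 5}):
k:     0  1  2  3  4  5  6  7
g(k):  0  0  0  0  1  1  1  1
So g(7) = 1.
By the Sprague-Grundy theorem, the Grundy value of a sum of independent games is the XOR of the component values.
Combined value = 1 XOR 6 XOR 1 = 6.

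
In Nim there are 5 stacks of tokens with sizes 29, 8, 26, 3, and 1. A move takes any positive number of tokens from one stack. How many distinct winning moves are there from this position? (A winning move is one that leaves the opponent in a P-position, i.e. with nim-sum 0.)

Compute the nim-sum pairwise:
29 ^ 8 = 21
21 ^ 26 = 15
15 ^ 3 = 12
12 ^ 1 = 13
The overall nim-sum is X = 13. A stack of size p has a winning move iff p XOR X < p (reduce it to p XOR X).
  29: 29 XOR 13 = 16 < 29 — winning move (to 16).
  8: 8 XOR 13 = 5 < 8 — winning move (to 5).
  26: 26 XOR 13 = 23 < 26 — winning move (to 23).
  3: 3 XOR 13 = 14 ≥ 3 — no move.
  1: 1 XOR 13 = 12 ≥ 1 — no move.
That gives 3 winning moves.

3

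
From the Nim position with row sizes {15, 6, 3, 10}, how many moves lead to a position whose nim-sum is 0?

Nim-sum: 15 ^ 6 ^ 3 ^ 10 = 0.
The nim-sum is already 0, so every move leaves a nonzero nim-sum — there are no winning moves.

0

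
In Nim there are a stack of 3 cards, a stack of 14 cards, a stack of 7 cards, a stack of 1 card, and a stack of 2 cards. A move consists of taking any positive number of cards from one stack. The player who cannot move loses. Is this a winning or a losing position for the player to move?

Winning position

Nim-sum: 3 ^ 14 ^ 7 ^ 1 ^ 2 = 9.
The nim-sum is 9 ≠ 0, so this is an N-position: the player to move can win.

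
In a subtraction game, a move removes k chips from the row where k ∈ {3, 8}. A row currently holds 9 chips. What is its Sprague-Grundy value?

Build the Grundy sequence with g(k) = mex{g(k−s) : s ∈ {3, 8}, s ≤ k}:
g(0) = mex{} = 0
g(1) = mex{} = 0
g(2) = mex{} = 0
g(3) = mex{0} = 1
g(4) = mex{0} = 1
g(5) = mex{0} = 1
g(6) = mex{1} = 0
g(7) = mex{1} = 0
g(8) = mex{0,1} = 2
g(9) = mex{0} = 1
So g(9) = 1.

1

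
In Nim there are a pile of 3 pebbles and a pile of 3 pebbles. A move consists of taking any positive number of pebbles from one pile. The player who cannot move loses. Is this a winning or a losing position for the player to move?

Nim-sum: 3 ⊕ 3 = 0.
The nim-sum is 0, so this is a P-position: the player to move is in a losing position under optimal play.

Losing position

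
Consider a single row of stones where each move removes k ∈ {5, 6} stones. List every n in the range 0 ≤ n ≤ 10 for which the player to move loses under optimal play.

0, 1, 2, 3, 4

Compute g(0), g(1), … for moves {5, 6}:
g(0) = mex{} = 0
g(1) = mex{} = 0
g(2) = mex{} = 0
g(3) = mex{} = 0
g(4) = mex{} = 0
g(5) = mex{0} = 1
g(6) = mex{0} = 1
g(7) = mex{0} = 1
g(8) = mex{0} = 1
g(9) = mex{0} = 1
g(10) = mex{0,1} = 2
The P-positions (g = 0) in 0..10 are 0, 1, 2, 3, 4.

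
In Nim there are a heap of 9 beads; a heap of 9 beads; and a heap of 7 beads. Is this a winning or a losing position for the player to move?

Compute the nim-sum pairwise:
9 ⊕ 9 = 0
0 ⊕ 7 = 7
The nim-sum is 7 ≠ 0, so this is an N-position: the player to move can win.

Winning position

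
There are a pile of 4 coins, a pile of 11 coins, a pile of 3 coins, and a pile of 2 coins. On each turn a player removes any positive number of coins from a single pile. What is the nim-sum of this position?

Nim-sum: 4 ⊕ 11 ⊕ 3 ⊕ 2 = 14.

14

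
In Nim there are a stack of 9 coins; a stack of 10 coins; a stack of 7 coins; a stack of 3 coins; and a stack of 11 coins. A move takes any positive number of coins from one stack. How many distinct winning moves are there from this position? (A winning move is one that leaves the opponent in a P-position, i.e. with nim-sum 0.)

3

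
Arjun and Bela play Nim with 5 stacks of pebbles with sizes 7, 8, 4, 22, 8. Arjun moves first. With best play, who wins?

Compute the nim-sum pairwise:
7 XOR 8 = 15
15 XOR 4 = 11
11 XOR 22 = 29
29 XOR 8 = 21
The nim-sum is 21 ≠ 0, so this is an N-position: the player to move can win; Arjun has a winning move.

Arjun wins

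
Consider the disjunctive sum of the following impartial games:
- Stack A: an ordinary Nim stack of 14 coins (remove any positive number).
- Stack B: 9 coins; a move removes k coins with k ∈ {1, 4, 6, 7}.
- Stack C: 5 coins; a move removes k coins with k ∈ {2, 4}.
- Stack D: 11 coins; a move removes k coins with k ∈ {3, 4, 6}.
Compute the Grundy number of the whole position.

Stack A is a plain Nim stack of size 14, so its Grundy value is 14.
For stack B, compute g(0), g(1), … with moves {1, 4, 6, 7}:
k:     0  1  2  3  4  5  6  7  8  9
g(k):  0  1  0  1  2  0  1  2  3  2
So g(9) = 2.
Build the Grundy sequence for stack C with g(k) = mex{g(k−s) : s ∈ {2, 4}, s ≤ k}:
g(0) = mex{} = 0
g(1) = mex{} = 0
g(2) = mex{0} = 1
g(3) = mex{0} = 1
g(4) = mex{0,1} = 2
g(5) = mex{0,1} = 2
So g(5) = 2.
Build the Grundy sequence for stack D with g(k) = mex{g(k−s) : s ∈ {3, 4, 6}, s ≤ k}:
g(0) = mex{} = 0
g(1) = mex{} = 0
g(2) = mex{} = 0
g(3) = mex{0} = 1
g(4) = mex{0} = 1
g(5) = mex{0} = 1
g(6) = mex{0,1} = 2
g(7) = mex{0,1} = 2
g(8) = mex{0,1} = 2
g(9) = mex{1,2} = 0
g(10) = mex{1,2} = 0
g(11) = mex{1,2} = 0
So g(11) = 0.
By the Sprague-Grundy theorem, the Grundy value of a sum of independent games is the XOR of the component values.
Combined value = 14 XOR 2 XOR 2 XOR 0 = 14.

14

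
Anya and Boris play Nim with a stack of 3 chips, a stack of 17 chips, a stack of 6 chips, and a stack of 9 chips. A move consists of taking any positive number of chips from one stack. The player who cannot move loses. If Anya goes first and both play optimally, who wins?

Anya wins

Nim-sum: 3 ^ 17 ^ 6 ^ 9 = 29.
The nim-sum is 29 ≠ 0, so this is an N-position: the player to move can win; Anya has a winning move.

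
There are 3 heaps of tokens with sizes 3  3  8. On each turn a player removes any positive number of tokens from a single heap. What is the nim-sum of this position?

8

Write each in binary and XOR column by column:
  0011  (3)
  0011  (3)
  1000  (8)
  ----
  1000  (8)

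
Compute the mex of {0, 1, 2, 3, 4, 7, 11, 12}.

5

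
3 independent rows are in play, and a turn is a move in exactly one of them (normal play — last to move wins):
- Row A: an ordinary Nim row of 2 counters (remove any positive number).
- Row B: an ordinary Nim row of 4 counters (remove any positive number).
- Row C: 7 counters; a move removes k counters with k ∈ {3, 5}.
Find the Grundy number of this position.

Row A is a plain Nim row of size 2, so its Grundy value is 2.
Row B is a plain Nim row of size 4, so its Grundy value is 4.
For row C, compute g(0), g(1), … with moves {3, 5}:
g(0) = mex{} = 0
g(1) = mex{} = 0
g(2) = mex{} = 0
g(3) = mex{0} = 1
g(4) = mex{0} = 1
g(5) = mex{0} = 1
g(6) = mex{0,1} = 2
g(7) = mex{0,1} = 2
So g(7) = 2.
By the Sprague-Grundy theorem, the Grundy value of a sum of independent games is the XOR of the component values.
Combined value = 2 ⊕ 4 ⊕ 2 = 4.

4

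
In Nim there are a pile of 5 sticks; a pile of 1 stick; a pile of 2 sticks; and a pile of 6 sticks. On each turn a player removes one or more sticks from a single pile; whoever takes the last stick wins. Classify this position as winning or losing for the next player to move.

Losing position

Bitwise XOR of the heap sizes:
  101  (5)
  001  (1)
  010  (2)
  110  (6)
  ---
  000  (0)
The nim-sum is 0, so this is a P-position: the player to move is in a losing position under optimal play.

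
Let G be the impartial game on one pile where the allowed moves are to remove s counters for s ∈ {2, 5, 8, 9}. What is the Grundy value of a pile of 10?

Grundy values for subtraction set {2, 5, 8, 9}:
g(0) = mex{} = 0
g(1) = mex{} = 0
g(2) = mex{0} = 1
g(3) = mex{0} = 1
g(4) = mex{1} = 0
g(5) = mex{0,1} = 2
g(6) = mex{0} = 1
g(7) = mex{1,2} = 0
g(8) = mex{0,1} = 2
g(9) = mex{0} = 1
g(10) = mex{0,1,2} = 3
So g(10) = 3.

3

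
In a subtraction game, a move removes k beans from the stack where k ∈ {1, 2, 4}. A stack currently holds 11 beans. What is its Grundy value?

Grundy values for subtraction set {1, 2, 4}:
k:     0  1  2  3  4  5  6  7  8  9 10 11
g(k):  0  1  2  0  1  2  0  1  2  0  1  2
So g(11) = 2.

2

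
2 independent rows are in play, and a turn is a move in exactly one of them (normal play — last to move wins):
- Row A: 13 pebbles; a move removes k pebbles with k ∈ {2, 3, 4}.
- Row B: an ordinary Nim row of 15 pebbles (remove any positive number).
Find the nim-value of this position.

For row A, compute g(0), g(1), … with moves {2, 3, 4}:
k:     0  1  2  3  4  5  6  7  8  9 10 11 12 13
g(k):  0  0  1  1  2  2  0  0  1  1  2  2  0  0
So g(13) = 0.
Row B is a plain Nim row of size 15, so its Grundy value is 15.
The value of a disjunctive sum is the nim-sum of the parts.
Combined value = 0 XOR 15 = 15.

15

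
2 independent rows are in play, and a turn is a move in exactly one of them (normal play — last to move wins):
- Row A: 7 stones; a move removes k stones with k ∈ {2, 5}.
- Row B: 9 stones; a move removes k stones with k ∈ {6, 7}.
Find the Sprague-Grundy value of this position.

Build the Grundy sequence for row A with g(k) = mex{g(k−s) : s ∈ {2, 5}, s ≤ k}:
k:     0  1  2  3  4  5  6  7
g(k):  0  0  1  1  0  2  1  0
So g(7) = 0.
Grundy values for row B (subtraction set {6, 7}):
g(0) = mex{} = 0
g(1) = mex{} = 0
g(2) = mex{} = 0
g(3) = mex{} = 0
g(4) = mex{} = 0
g(5) = mex{} = 0
g(6) = mex{0} = 1
g(7) = mex{0} = 1
g(8) = mex{0} = 1
g(9) = mex{0} = 1
So g(9) = 1.
The value of a disjunctive sum is the nim-sum of the parts.
Combined value = 0 XOR 1 = 1.

1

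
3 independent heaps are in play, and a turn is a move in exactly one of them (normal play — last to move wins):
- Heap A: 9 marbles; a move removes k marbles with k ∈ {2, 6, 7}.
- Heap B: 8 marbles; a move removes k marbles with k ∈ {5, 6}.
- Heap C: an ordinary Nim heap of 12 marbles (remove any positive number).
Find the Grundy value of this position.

13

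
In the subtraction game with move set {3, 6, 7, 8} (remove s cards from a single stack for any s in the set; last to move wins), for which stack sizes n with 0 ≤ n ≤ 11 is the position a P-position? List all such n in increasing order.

0, 1, 2, 11

Compute g(0), g(1), … for moves {3, 6, 7, 8}:
k:     0  1  2  3  4  5  6  7  8  9 10 11
g(k):  0  0  0  1  1  1  2  2  2  3  3  0
The P-positions (g = 0) in 0..11 are 0, 1, 2, 11.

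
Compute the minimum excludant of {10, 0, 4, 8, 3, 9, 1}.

2

The values 0, 1 are all present; 2 is the first non-negative integer missing from the set.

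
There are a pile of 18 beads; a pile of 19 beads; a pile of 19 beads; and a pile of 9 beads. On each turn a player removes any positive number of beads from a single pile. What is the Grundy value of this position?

27

Write each in binary and XOR column by column:
  10010  (18)
  10011  (19)
  10011  (19)
  01001  (9)
  -----
  11011  (27)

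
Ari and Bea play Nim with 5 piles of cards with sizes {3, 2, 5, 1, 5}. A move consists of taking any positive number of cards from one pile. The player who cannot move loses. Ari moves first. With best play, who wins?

Bea wins

Write each in binary and XOR column by column:
  011  (3)
  010  (2)
  101  (5)
  001  (1)
  101  (5)
  ---
  000  (0)
The nim-sum is 0, so this is a P-position: the player to move is in a losing position under optimal play; Ari is about to move from it and so loses — Bea wins.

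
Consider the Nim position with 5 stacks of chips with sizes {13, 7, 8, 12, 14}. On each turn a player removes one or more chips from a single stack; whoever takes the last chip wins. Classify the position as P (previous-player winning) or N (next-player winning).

Write each in binary and XOR column by column:
  1101  (13)
  0111  (7)
  1000  (8)
  1100  (12)
  1110  (14)
  ----
  0000  (0)
The nim-sum is 0, so this is a P-position: the player to move is in a losing position under optimal play.

P-position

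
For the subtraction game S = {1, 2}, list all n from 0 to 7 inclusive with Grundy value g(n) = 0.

0, 3, 6

Compute g(0), g(1), … for moves {1, 2}:
g(0) = mex{} = 0
g(1) = mex{0} = 1
g(2) = mex{0,1} = 2
g(3) = mex{1,2} = 0
g(4) = mex{0,2} = 1
g(5) = mex{0,1} = 2
g(6) = mex{1,2} = 0
g(7) = mex{0,2} = 1
The P-positions (g = 0) in 0..7 are 0, 3, 6.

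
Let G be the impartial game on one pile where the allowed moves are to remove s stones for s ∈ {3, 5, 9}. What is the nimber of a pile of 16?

0

Build the Grundy sequence with g(k) = mex{g(k−s) : s ∈ {3, 5, 9}, s ≤ k}:
k:     0  1  2  3  4  5  6  7  8  9 10 11 12 13 14 15 16
g(k):  0  0  0  1  1  1  2  2  0  3  3  1  0  2  0  1  0
So g(16) = 0.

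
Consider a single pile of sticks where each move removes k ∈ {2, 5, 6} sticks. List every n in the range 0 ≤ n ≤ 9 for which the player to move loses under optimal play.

0, 1, 4, 8

Build the Grundy sequence with g(k) = mex{g(k−s) : s ∈ {2, 5, 6}, s ≤ k}:
g(0) = mex{} = 0
g(1) = mex{} = 0
g(2) = mex{0} = 1
g(3) = mex{0} = 1
g(4) = mex{1} = 0
g(5) = mex{0,1} = 2
g(6) = mex{0} = 1
g(7) = mex{0,1,2} = 3
g(8) = mex{1} = 0
g(9) = mex{0,1,3} = 2
The P-positions (g = 0) in 0..9 are 0, 1, 4, 8.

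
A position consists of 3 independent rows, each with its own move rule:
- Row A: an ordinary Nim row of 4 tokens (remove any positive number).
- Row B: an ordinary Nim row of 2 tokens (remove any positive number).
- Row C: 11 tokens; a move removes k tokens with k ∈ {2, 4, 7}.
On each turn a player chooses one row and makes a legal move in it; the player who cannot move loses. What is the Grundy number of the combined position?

7

Row A is a plain Nim row of size 4, so its Grundy value is 4.
Row B is a plain Nim row of size 2, so its Grundy value is 2.
Build the Grundy sequence for row C with g(k) = mex{g(k−s) : s ∈ {2, 4, 7}, s ≤ k}:
g(0) = mex{} = 0
g(1) = mex{} = 0
g(2) = mex{0} = 1
g(3) = mex{0} = 1
g(4) = mex{0,1} = 2
g(5) = mex{0,1} = 2
g(6) = mex{1,2} = 0
g(7) = mex{0,1,2} = 3
g(8) = mex{0,2} = 1
g(9) = mex{1,2,3} = 0
g(10) = mex{0,1} = 2
g(11) = mex{0,2,3} = 1
So g(11) = 1.
By the Sprague-Grundy theorem, the Grundy value of a sum of independent games is the XOR of the component values.
Combined value = 4 XOR 2 XOR 1 = 7.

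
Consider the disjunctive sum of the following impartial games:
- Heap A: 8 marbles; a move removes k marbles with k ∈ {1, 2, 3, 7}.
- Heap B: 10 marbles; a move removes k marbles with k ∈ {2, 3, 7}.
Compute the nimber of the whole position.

Build the Grundy sequence for heap A with g(k) = mex{g(k−s) : s ∈ {1, 2, 3, 7}, s ≤ k}:
k:     0  1  2  3  4  5  6  7  8
g(k):  0  1  2  3  0  1  2  3  0
So g(8) = 0.
Build the Grundy sequence for heap B with g(k) = mex{g(k−s) : s ∈ {2, 3, 7}, s ≤ k}:
g(0) = mex{} = 0
g(1) = mex{} = 0
g(2) = mex{0} = 1
g(3) = mex{0} = 1
g(4) = mex{0,1} = 2
g(5) = mex{1} = 0
g(6) = mex{1,2} = 0
g(7) = mex{0,2} = 1
g(8) = mex{0} = 1
g(9) = mex{0,1} = 2
g(10) = mex{1} = 0
So g(10) = 0.
By the Sprague-Grundy theorem, the Grundy value of a sum of independent games is the XOR of the component values.
Combined value = 0 XOR 0 = 0.

0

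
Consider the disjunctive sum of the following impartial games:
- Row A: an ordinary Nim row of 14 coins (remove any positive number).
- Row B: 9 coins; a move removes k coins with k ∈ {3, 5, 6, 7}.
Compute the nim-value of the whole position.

13

Row A is a plain Nim row of size 14, so its Grundy value is 14.
Grundy values for row B (subtraction set {3, 5, 6, 7}):
k:     0  1  2  3  4  5  6  7  8  9
g(k):  0  0  0  1  1  1  2  2  2  3
So g(9) = 3.
By the Sprague-Grundy theorem, the Grundy value of a sum of independent games is the XOR of the component values.
Combined value = 14 XOR 3 = 13.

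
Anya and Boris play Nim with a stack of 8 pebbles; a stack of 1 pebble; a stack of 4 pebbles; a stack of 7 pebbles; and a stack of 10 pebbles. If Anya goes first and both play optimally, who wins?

Write each in binary and XOR column by column:
  1000  (8)
  0001  (1)
  0100  (4)
  0111  (7)
  1010  (10)
  ----
  0000  (0)
The nim-sum is 0, so this is a P-position: the player to move is in a losing position under optimal play; Anya is about to move from it and so loses — Boris wins.

Boris wins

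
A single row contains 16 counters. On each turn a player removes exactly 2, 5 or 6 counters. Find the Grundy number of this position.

Build the Grundy sequence with g(k) = mex{g(k−s) : s ∈ {2, 5, 6}, s ≤ k}:
k:     0  1  2  3  4  5  6  7  8  9 10 11 12 13 14 15 16
g(k):  0  0  1  1  0  2  1  3  0  2  1  0  0  1  1  0  2
So g(16) = 2.

2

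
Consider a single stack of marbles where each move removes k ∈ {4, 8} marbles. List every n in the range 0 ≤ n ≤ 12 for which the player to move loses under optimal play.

Grundy values for subtraction set {4, 8}:
g(0) = mex{} = 0
g(1) = mex{} = 0
g(2) = mex{} = 0
g(3) = mex{} = 0
g(4) = mex{0} = 1
g(5) = mex{0} = 1
g(6) = mex{0} = 1
g(7) = mex{0} = 1
g(8) = mex{0,1} = 2
g(9) = mex{0,1} = 2
g(10) = mex{0,1} = 2
g(11) = mex{0,1} = 2
g(12) = mex{1,2} = 0
The P-positions (g = 0) in 0..12 are 0, 1, 2, 3, 12.

0, 1, 2, 3, 12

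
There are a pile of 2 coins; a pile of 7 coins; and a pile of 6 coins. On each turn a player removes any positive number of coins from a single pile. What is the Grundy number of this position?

Nim-sum: 2 ⊕ 7 ⊕ 6 = 3.

3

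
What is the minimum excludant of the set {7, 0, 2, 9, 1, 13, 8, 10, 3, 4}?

The values 0, 1, 2, 3, 4 are all present; 5 is the first non-negative integer missing from the set.

5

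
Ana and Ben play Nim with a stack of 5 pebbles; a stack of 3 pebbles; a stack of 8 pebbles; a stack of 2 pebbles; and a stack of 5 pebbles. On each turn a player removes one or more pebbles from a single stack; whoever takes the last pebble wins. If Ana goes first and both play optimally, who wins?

Ana wins

Compute the nim-sum pairwise:
5 ⊕ 3 = 6
6 ⊕ 8 = 14
14 ⊕ 2 = 12
12 ⊕ 5 = 9
The nim-sum is 9 ≠ 0, so this is an N-position: the player to move can win; Ana has a winning move.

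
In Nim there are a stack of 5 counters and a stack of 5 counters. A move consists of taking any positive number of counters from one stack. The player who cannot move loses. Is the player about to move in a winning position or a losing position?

Losing position

Bitwise XOR of the heap sizes:
  101  (5)
  101  (5)
  ---
  000  (0)
The nim-sum is 0, so this is a P-position: the player to move is in a losing position under optimal play.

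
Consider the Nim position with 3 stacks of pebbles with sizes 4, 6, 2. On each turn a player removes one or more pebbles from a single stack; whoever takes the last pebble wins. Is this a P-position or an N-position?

P-position

Nim-sum: 4 ⊕ 6 ⊕ 2 = 0.
The nim-sum is 0, so this is a P-position: the player to move is in a losing position under optimal play.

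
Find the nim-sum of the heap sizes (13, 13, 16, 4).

Nim-sum: 13 ^ 13 ^ 16 ^ 4 = 20.

20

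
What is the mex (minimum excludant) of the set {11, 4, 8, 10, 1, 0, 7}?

2

The values 0, 1 are all present; 2 is the first non-negative integer missing from the set.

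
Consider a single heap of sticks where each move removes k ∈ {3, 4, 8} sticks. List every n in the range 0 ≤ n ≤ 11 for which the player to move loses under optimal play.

0, 1, 2, 7

Compute g(0), g(1), … for moves {3, 4, 8}:
k:     0  1  2  3  4  5  6  7  8  9 10 11
g(k):  0  0  0  1  1  1  2  0  2  3  1  3
The P-positions (g = 0) in 0..11 are 0, 1, 2, 7.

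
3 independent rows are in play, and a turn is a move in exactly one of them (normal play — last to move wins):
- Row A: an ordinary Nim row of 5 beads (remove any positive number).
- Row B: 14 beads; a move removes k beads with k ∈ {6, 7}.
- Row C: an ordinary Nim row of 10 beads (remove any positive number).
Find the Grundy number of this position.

Row A is a plain Nim row of size 5, so its Grundy value is 5.
Build the Grundy sequence for row B with g(k) = mex{g(k−s) : s ∈ {6, 7}, s ≤ k}:
g(0) = mex{} = 0
g(1) = mex{} = 0
g(2) = mex{} = 0
g(3) = mex{} = 0
g(4) = mex{} = 0
g(5) = mex{} = 0
g(6) = mex{0} = 1
g(7) = mex{0} = 1
g(8) = mex{0} = 1
g(9) = mex{0} = 1
g(10) = mex{0} = 1
g(11) = mex{0} = 1
g(12) = mex{0,1} = 2
g(13) = mex{1} = 0
g(14) = mex{1} = 0
So g(14) = 0.
Row C is a plain Nim row of size 10, so its Grundy value is 10.
By the Sprague-Grundy theorem, the Grundy value of a sum of independent games is the XOR of the component values.
Combined value = 5 ⊕ 0 ⊕ 10 = 15.

15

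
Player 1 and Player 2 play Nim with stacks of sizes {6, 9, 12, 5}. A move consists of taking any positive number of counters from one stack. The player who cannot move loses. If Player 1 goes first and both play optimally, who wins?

Compute the nim-sum pairwise:
6 ^ 9 = 15
15 ^ 12 = 3
3 ^ 5 = 6
The nim-sum is 6 ≠ 0, so this is an N-position: the player to move can win; Player 1 has a winning move.

Player 1 wins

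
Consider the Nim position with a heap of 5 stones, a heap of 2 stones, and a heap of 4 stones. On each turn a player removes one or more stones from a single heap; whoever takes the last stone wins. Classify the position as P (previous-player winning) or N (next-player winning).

N-position

Nim-sum: 5 ^ 2 ^ 4 = 3.
The nim-sum is 3 ≠ 0, so this is an N-position: the player to move can win.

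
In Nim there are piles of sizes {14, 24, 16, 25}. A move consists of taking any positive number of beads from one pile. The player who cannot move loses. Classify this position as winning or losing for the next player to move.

Write each in binary and XOR column by column:
  01110  (14)
  11000  (24)
  10000  (16)
  11001  (25)
  -----
  11111  (31)
The nim-sum is 31 ≠ 0, so this is an N-position: the player to move can win.

Winning position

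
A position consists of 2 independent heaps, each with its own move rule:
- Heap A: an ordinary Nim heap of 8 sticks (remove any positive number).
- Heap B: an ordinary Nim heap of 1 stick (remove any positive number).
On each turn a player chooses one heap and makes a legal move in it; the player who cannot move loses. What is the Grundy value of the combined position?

9

Heap A is a plain Nim heap of size 8, so its Grundy value is 8.
Heap B is a plain Nim heap of size 1, so its Grundy value is 1.
By the Sprague-Grundy theorem, the Grundy value of a sum of independent games is the XOR of the component values.
Combined value = 8 XOR 1 = 9.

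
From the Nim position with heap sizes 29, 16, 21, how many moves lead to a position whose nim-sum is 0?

Compute the nim-sum pairwise:
29 ⊕ 16 = 13
13 ⊕ 21 = 24
The overall nim-sum is X = 24. A heap of size p has a winning move iff p XOR X < p (reduce it to p XOR X).
  29: 29 XOR 24 = 5 < 29 — winning move (to 5).
  16: 16 XOR 24 = 8 < 16 — winning move (to 8).
  21: 21 XOR 24 = 13 < 21 — winning move (to 13).
That gives 3 winning moves.

3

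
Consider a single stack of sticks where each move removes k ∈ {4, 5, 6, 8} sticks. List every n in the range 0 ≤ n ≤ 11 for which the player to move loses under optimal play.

Grundy values for subtraction set {4, 5, 6, 8}:
k:     0  1  2  3  4  5  6  7  8  9 10 11
g(k):  0  0  0  0  1  1  1  1  2  2  2  2
The P-positions (g = 0) in 0..11 are 0, 1, 2, 3.

0, 1, 2, 3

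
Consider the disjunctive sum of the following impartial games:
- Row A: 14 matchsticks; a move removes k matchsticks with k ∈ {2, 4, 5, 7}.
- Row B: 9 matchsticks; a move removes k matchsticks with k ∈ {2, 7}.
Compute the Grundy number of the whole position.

2

For row A, compute g(0), g(1), … with moves {2, 4, 5, 7}:
k:     0  1  2  3  4  5  6  7  8  9 10 11 12 13 14
g(k):  0  0  1  1  2  2  3  3  4  0  0  1  1  2  2
So g(14) = 2.
Build the Grundy sequence for row B with g(k) = mex{g(k−s) : s ∈ {2, 7}, s ≤ k}:
k:     0  1  2  3  4  5  6  7  8  9
g(k):  0  0  1  1  0  0  1  1  2  0
So g(9) = 0.
The value of a disjunctive sum is the nim-sum of the parts.
Combined value = 2 ⊕ 0 = 2.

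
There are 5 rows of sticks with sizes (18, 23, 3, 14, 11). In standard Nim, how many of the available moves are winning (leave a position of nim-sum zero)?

5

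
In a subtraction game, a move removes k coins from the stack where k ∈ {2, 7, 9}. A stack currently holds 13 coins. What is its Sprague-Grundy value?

2

Build the Grundy sequence with g(k) = mex{g(k−s) : s ∈ {2, 7, 9}, s ≤ k}:
k:     0  1  2  3  4  5  6  7  8  9 10 11 12 13
g(k):  0  0  1  1  0  0  1  1  2  2  3  3  2  2
So g(13) = 2.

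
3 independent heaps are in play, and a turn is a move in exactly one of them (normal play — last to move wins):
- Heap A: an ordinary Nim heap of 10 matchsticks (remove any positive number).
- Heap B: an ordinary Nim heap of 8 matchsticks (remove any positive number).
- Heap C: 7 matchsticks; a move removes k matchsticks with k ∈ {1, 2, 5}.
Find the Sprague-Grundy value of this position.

3

Heap A is a plain Nim heap of size 10, so its Grundy value is 10.
Heap B is a plain Nim heap of size 8, so its Grundy value is 8.
Grundy values for heap C (subtraction set {1, 2, 5}):
g(0) = mex{} = 0
g(1) = mex{0} = 1
g(2) = mex{0,1} = 2
g(3) = mex{1,2} = 0
g(4) = mex{0,2} = 1
g(5) = mex{0,1} = 2
g(6) = mex{1,2} = 0
g(7) = mex{0,2} = 1
So g(7) = 1.
The value of a disjunctive sum is the nim-sum of the parts.
Combined value = 10 XOR 8 XOR 1 = 3.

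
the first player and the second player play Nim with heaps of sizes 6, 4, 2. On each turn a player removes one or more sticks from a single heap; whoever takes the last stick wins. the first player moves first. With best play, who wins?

the second player wins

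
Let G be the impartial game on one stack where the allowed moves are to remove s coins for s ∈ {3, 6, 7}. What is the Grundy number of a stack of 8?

Grundy values for subtraction set {3, 6, 7}:
g(0) = mex{} = 0
g(1) = mex{} = 0
g(2) = mex{} = 0
g(3) = mex{0} = 1
g(4) = mex{0} = 1
g(5) = mex{0} = 1
g(6) = mex{0,1} = 2
g(7) = mex{0,1} = 2
g(8) = mex{0,1} = 2
So g(8) = 2.

2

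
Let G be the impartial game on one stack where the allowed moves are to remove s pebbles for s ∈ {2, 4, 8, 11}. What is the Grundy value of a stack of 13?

Grundy values for subtraction set {2, 4, 8, 11}:
g(0) = mex{} = 0
g(1) = mex{} = 0
g(2) = mex{0} = 1
g(3) = mex{0} = 1
g(4) = mex{0,1} = 2
g(5) = mex{0,1} = 2
g(6) = mex{1,2} = 0
g(7) = mex{1,2} = 0
g(8) = mex{0,2} = 1
g(9) = mex{0,2} = 1
g(10) = mex{0,1} = 2
g(11) = mex{0,1} = 2
g(12) = mex{0,1,2} = 3
g(13) = mex{1,2} = 0
So g(13) = 0.

0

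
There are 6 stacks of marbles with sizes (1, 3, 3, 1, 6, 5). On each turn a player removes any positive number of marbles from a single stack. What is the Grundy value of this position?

3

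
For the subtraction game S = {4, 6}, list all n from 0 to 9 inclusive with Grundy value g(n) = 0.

0, 1, 2, 3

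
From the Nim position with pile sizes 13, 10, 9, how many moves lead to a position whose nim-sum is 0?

3

Nim-sum: 13 XOR 10 XOR 9 = 14.
The overall nim-sum is X = 14. A pile of size p has a winning move iff p XOR X < p (reduce it to p XOR X).
  13: 13 XOR 14 = 3 < 13 — winning move (to 3).
  10: 10 XOR 14 = 4 < 10 — winning move (to 4).
  9: 9 XOR 14 = 7 < 9 — winning move (to 7).
That gives 3 winning moves.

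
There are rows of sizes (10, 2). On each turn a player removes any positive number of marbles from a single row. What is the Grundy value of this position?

8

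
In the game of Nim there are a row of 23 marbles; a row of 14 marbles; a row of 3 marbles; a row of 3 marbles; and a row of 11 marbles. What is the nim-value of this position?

Write each in binary and XOR column by column:
  10111  (23)
  01110  (14)
  00011  (3)
  00011  (3)
  01011  (11)
  -----
  10010  (18)

18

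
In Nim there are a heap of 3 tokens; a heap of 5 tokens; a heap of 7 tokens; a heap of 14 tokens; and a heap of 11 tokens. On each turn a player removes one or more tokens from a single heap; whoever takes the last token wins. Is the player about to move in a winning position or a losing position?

Nim-sum: 3 XOR 5 XOR 7 XOR 14 XOR 11 = 4.
The nim-sum is 4 ≠ 0, so this is an N-position: the player to move can win.

Winning position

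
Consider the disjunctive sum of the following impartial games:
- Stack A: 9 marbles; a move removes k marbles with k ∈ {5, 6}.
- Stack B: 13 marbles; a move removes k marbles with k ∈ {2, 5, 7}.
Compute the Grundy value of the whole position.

1

For stack A, compute g(0), g(1), … with moves {5, 6}:
k:     0  1  2  3  4  5  6  7  8  9
g(k):  0  0  0  0  0  1  1  1  1  1
So g(9) = 1.
Grundy values for stack B (subtraction set {2, 5, 7}):
g(0) = mex{} = 0
g(1) = mex{} = 0
g(2) = mex{0} = 1
g(3) = mex{0} = 1
g(4) = mex{1} = 0
g(5) = mex{0,1} = 2
g(6) = mex{0} = 1
g(7) = mex{0,1,2} = 3
g(8) = mex{0,1} = 2
g(9) = mex{0,1,3} = 2
g(10) = mex{1,2} = 0
g(11) = mex{0,1,2} = 3
g(12) = mex{0,2,3} = 1
g(13) = mex{1,2,3} = 0
So g(13) = 0.
The value of a disjunctive sum is the nim-sum of the parts.
Combined value = 1 XOR 0 = 1.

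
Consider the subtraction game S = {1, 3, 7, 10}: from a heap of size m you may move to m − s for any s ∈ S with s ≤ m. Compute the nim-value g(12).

2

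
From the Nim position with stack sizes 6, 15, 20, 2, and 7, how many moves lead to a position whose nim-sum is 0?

1

Bitwise XOR of the heap sizes:
  00110  (6)
  01111  (15)
  10100  (20)
  00010  (2)
  00111  (7)
  -----
  11000  (24)
The overall nim-sum is X = 24. A stack of size p has a winning move iff p XOR X < p (reduce it to p XOR X).
  6: 6 XOR 24 = 30 ≥ 6 — no move.
  15: 15 XOR 24 = 23 ≥ 15 — no move.
  20: 20 XOR 24 = 12 < 20 — winning move (to 12).
  2: 2 XOR 24 = 26 ≥ 2 — no move.
  7: 7 XOR 24 = 31 ≥ 7 — no move.
That gives 1 winning move.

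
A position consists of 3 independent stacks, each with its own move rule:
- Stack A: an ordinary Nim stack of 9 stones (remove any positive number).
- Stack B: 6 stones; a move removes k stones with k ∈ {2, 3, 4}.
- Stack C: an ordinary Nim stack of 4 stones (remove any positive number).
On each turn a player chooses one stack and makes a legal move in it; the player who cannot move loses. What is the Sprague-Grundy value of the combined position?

Stack A is a plain Nim stack of size 9, so its Grundy value is 9.
For stack B, compute g(0), g(1), … with moves {2, 3, 4}:
k:     0  1  2  3  4  5  6
g(k):  0  0  1  1  2  2  0
So g(6) = 0.
Stack C is a plain Nim stack of size 4, so its Grundy value is 4.
The value of a disjunctive sum is the nim-sum of the parts.
Combined value = 9 ⊕ 0 ⊕ 4 = 13.

13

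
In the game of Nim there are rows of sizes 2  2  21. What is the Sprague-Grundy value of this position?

Nim-sum: 2 XOR 2 XOR 21 = 21.

21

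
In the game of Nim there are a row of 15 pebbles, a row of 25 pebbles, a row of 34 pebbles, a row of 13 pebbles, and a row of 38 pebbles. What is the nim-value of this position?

Compute the nim-sum pairwise:
15 ^ 25 = 22
22 ^ 34 = 52
52 ^ 13 = 57
57 ^ 38 = 31

31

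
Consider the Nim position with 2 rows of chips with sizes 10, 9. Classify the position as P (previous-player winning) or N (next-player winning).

N-position

Nim-sum: 10 ^ 9 = 3.
The nim-sum is 3 ≠ 0, so this is an N-position: the player to move can win.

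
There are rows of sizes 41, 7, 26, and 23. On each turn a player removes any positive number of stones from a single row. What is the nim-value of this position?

35

Compute the nim-sum pairwise:
41 ^ 7 = 46
46 ^ 26 = 52
52 ^ 23 = 35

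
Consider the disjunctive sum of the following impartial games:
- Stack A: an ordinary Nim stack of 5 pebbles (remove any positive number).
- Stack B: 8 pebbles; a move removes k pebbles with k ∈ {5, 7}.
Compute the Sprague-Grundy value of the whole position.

Stack A is a plain Nim stack of size 5, so its Grundy value is 5.
Grundy values for stack B (subtraction set {5, 7}):
g(0) = mex{} = 0
g(1) = mex{} = 0
g(2) = mex{} = 0
g(3) = mex{} = 0
g(4) = mex{} = 0
g(5) = mex{0} = 1
g(6) = mex{0} = 1
g(7) = mex{0} = 1
g(8) = mex{0} = 1
So g(8) = 1.
By the Sprague-Grundy theorem, the Grundy value of a sum of independent games is the XOR of the component values.
Combined value = 5 ⊕ 1 = 4.

4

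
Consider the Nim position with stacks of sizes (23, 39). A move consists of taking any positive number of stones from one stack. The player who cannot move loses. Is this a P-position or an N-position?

Nim-sum: 23 ^ 39 = 48.
The nim-sum is 48 ≠ 0, so this is an N-position: the player to move can win.

N-position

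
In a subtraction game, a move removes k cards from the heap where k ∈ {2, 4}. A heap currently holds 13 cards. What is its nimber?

Grundy values for subtraction set {2, 4}:
k:     0  1  2  3  4  5  6  7  8  9 10 11 12 13
g(k):  0  0  1  1  2  2  0  0  1  1  2  2  0  0
So g(13) = 0.

0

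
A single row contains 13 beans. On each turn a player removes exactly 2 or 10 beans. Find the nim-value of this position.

0

Compute g(0), g(1), … for moves {2, 10}:
g(0) = mex{} = 0
g(1) = mex{} = 0
g(2) = mex{0} = 1
g(3) = mex{0} = 1
g(4) = mex{1} = 0
g(5) = mex{1} = 0
g(6) = mex{0} = 1
g(7) = mex{0} = 1
g(8) = mex{1} = 0
g(9) = mex{1} = 0
g(10) = mex{0} = 1
g(11) = mex{0} = 1
g(12) = mex{1} = 0
g(13) = mex{1} = 0
So g(13) = 0.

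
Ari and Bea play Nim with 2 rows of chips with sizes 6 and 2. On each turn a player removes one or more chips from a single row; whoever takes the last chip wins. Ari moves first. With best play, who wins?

Bitwise XOR of the heap sizes:
  110  (6)
  010  (2)
  ---
  100  (4)
The nim-sum is 4 ≠ 0, so this is an N-position: the player to move can win; Ari has a winning move.

Ari wins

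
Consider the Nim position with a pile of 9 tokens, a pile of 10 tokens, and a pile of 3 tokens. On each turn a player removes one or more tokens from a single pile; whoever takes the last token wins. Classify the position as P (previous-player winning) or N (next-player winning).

Nim-sum: 9 ⊕ 10 ⊕ 3 = 0.
The nim-sum is 0, so this is a P-position: the player to move is in a losing position under optimal play.

P-position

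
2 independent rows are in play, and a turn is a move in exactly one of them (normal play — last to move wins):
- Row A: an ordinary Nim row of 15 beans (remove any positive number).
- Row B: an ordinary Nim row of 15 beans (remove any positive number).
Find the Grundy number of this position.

0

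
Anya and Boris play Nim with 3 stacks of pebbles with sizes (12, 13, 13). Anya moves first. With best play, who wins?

Anya wins

Nim-sum: 12 ^ 13 ^ 13 = 12.
The nim-sum is 12 ≠ 0, so this is an N-position: the player to move can win; Anya has a winning move.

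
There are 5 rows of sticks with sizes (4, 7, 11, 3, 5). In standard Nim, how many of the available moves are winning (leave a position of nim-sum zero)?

Nim-sum: 4 ^ 7 ^ 11 ^ 3 ^ 5 = 14.
The overall nim-sum is X = 14. A row of size p has a winning move iff p XOR X < p (reduce it to p XOR X).
  4: 4 XOR 14 = 10 ≥ 4 — no move.
  7: 7 XOR 14 = 9 ≥ 7 — no move.
  11: 11 XOR 14 = 5 < 11 — winning move (to 5).
  3: 3 XOR 14 = 13 ≥ 3 — no move.
  5: 5 XOR 14 = 11 ≥ 5 — no move.
That gives 1 winning move.

1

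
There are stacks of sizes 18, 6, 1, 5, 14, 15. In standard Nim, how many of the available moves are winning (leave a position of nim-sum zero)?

1

Bitwise XOR of the heap sizes:
  10010  (18)
  00110  (6)
  00001  (1)
  00101  (5)
  01110  (14)
  01111  (15)
  -----
  10001  (17)
The overall nim-sum is X = 17. A stack of size p has a winning move iff p XOR X < p (reduce it to p XOR X).
  18: 18 XOR 17 = 3 < 18 — winning move (to 3).
  6: 6 XOR 17 = 23 ≥ 6 — no move.
  1: 1 XOR 17 = 16 ≥ 1 — no move.
  5: 5 XOR 17 = 20 ≥ 5 — no move.
  14: 14 XOR 17 = 31 ≥ 14 — no move.
  15: 15 XOR 17 = 30 ≥ 15 — no move.
That gives 1 winning move.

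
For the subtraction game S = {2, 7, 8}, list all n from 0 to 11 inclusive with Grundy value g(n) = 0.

0, 1, 4, 5, 10

Build the Grundy sequence with g(k) = mex{g(k−s) : s ∈ {2, 7, 8}, s ≤ k}:
k:     0  1  2  3  4  5  6  7  8  9 10 11
g(k):  0  0  1  1  0  0  1  1  2  2  0  3
The P-positions (g = 0) in 0..11 are 0, 1, 4, 5, 10.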